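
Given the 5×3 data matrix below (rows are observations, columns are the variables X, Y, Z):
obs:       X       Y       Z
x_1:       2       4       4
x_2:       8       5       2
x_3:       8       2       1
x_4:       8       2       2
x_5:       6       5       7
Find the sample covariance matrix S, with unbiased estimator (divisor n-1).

Step 1 — column means:
  mean(X) = (2 + 8 + 8 + 8 + 6) / 5 = 32/5 = 6.4
  mean(Y) = (4 + 5 + 2 + 2 + 5) / 5 = 18/5 = 3.6
  mean(Z) = (4 + 2 + 1 + 2 + 7) / 5 = 16/5 = 3.2

Step 2 — sample covariance S[i,j] = (1/(n-1)) · Σ_k (x_{k,i} - mean_i) · (x_{k,j} - mean_j), with n-1 = 4.
  S[X,X] = ((-4.4)·(-4.4) + (1.6)·(1.6) + (1.6)·(1.6) + (1.6)·(1.6) + (-0.4)·(-0.4)) / 4 = 27.2/4 = 6.8
  S[X,Y] = ((-4.4)·(0.4) + (1.6)·(1.4) + (1.6)·(-1.6) + (1.6)·(-1.6) + (-0.4)·(1.4)) / 4 = -5.2/4 = -1.3
  S[X,Z] = ((-4.4)·(0.8) + (1.6)·(-1.2) + (1.6)·(-2.2) + (1.6)·(-1.2) + (-0.4)·(3.8)) / 4 = -12.4/4 = -3.1
  S[Y,Y] = ((0.4)·(0.4) + (1.4)·(1.4) + (-1.6)·(-1.6) + (-1.6)·(-1.6) + (1.4)·(1.4)) / 4 = 9.2/4 = 2.3
  S[Y,Z] = ((0.4)·(0.8) + (1.4)·(-1.2) + (-1.6)·(-2.2) + (-1.6)·(-1.2) + (1.4)·(3.8)) / 4 = 9.4/4 = 2.35
  S[Z,Z] = ((0.8)·(0.8) + (-1.2)·(-1.2) + (-2.2)·(-2.2) + (-1.2)·(-1.2) + (3.8)·(3.8)) / 4 = 22.8/4 = 5.7

S is symmetric (S[j,i] = S[i,j]). Assembling:

S = [[6.8, -1.3, -3.1],
 [-1.3, 2.3, 2.35],
 [-3.1, 2.35, 5.7]]


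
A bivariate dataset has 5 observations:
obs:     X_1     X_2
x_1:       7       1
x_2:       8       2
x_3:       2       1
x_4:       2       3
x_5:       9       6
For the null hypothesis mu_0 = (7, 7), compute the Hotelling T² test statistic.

Step 1 — sample mean vector:
  mean(X_1) = (7 + 8 + 2 + 2 + 9) / 5 = 28/5 = 5.6
  mean(X_2) = (1 + 2 + 1 + 3 + 6) / 5 = 13/5 = 2.6
  x̄ = (5.6, 2.6),  deviation x̄ - mu_0 = (5.6, 2.6) - (7, 7) = (-1.4, -4.4).

Step 2 — sample covariance matrix, S[i,j] = (1/(n-1)) · Σ_k (x_{k,i} - mean_i) · (x_{k,j} - mean_j), divisor n-1 = 4:
  S[X_1,X_1] = ((1.4)·(1.4) + (2.4)·(2.4) + (-3.6)·(-3.6) + (-3.6)·(-3.6) + (3.4)·(3.4)) / 4 = 45.2/4 = 11.3
  S[X_1,X_2] = ((1.4)·(-1.6) + (2.4)·(-0.6) + (-3.6)·(-1.6) + (-3.6)·(0.4) + (3.4)·(3.4)) / 4 = 12.2/4 = 3.05
  S[X_2,X_2] = ((-1.6)·(-1.6) + (-0.6)·(-0.6) + (-1.6)·(-1.6) + (0.4)·(0.4) + (3.4)·(3.4)) / 4 = 17.2/4 = 4.3
  S = [[11.3, 3.05],
 [3.05, 4.3]].

Step 3 — invert S. det(S) = 11.3·4.3 - (3.05)² = 39.2875.
  S^{-1} = (1/det) · [[d, -b], [-b, a]] = [[0.1094, -0.0776],
 [-0.0776, 0.2876]].

Step 4 — quadratic form (x̄ - mu_0)^T · S^{-1} · (x̄ - mu_0):
  S^{-1} · (x̄ - mu_0) = (0.1884, -1.1569),
  (x̄ - mu_0)^T · [...] = (-1.4)·(0.1884) + (-4.4)·(-1.1569) = 4.8265.

Step 5 — scale by n: T² = 5 · 4.8265 = 24.1324.

T² ≈ 24.1324


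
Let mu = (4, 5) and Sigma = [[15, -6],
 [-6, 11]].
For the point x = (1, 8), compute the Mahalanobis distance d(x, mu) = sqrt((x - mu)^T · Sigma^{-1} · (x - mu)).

Step 1 — centre the observation: (x - mu) = (-3, 3).

Step 2 — invert Sigma. det(Sigma) = 15·11 - (-6)² = 129.
  Sigma^{-1} = (1/det) · [[d, -b], [-b, a]] = [[0.0853, 0.0465],
 [0.0465, 0.1163]].

Step 3 — form the quadratic (x - mu)^T · Sigma^{-1} · (x - mu):
  Sigma^{-1} · (x - mu) = (-0.1163, 0.2093).
  (x - mu)^T · [Sigma^{-1} · (x - mu)] = (-3)·(-0.1163) + (3)·(0.2093) = 0.9767.

Step 4 — take square root: d = √(0.9767) ≈ 0.9883.

d(x, mu) = √(0.9767) ≈ 0.9883


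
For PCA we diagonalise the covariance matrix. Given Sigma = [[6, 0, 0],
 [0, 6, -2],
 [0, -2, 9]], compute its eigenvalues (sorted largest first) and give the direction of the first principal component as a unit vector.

Step 1 — characteristic polynomial p(λ) = det(λI - Sigma) = λ³ - tr·λ² + c_1·λ - det, where tr = trace, c_1 = sum of the principal 2×2 minors, det = det(Sigma):
  tr = 6 + 6 + 9 = 21,
  c_1 = (6·6 - (0)²) + (6·9 - (0)²) + (6·9 - (-2)²) = 36 + 54 + 50 = 140,
  det = 6·(6·9 - (-2)²) - (0)·((0)·9 - (-2)·(0)) + (0)·((0)·(-2) - 6·(0)) = 6·(50) - (0)·(0) + (0)·(0) = 300.
  So p(λ) = λ³ - 21λ² + 140λ - 300.
Step 2 — look for an integer root (rational root theorem: any rational root is an integer divisor of 300). Testing λ = 5:
  p(5) = 125 - 525 + 700 - 300 = 0  ✓
  Dividing out (λ - 5): p(λ) = (λ - 5)(λ² - 16λ + 60).
Step 3 — remaining eigenvalues from the quadratic λ² - 16λ + 60 = 0:
  Δ = 16² - 4·60 = 256 - 240 = 16,  λ = (16 ± √16)/2 = (16 ± 4)/2 = 10 or 6.
  Sorted: λ_1 = 10,  λ_2 = 6,  λ_3 = 5  (check: sum = 21 = tr ✓).

Step 4 — unit eigenvector for λ_1 = 10: v spans the null space of (Sigma - λ_1 I), whose rows are
  r_1 = (-4, 0, 0),  r_2 = (0, -4, -2),  r_3 = (0, -2, -1).
  v is orthogonal to every row, so take v ∝ r_1 × r_2 = ((0)·(-2) - (0)·(-4), (0)·(0) - (-4)·(-2), (-4)·(-4) - (0)·(0)) = (0, -8, 16).
  Rescale (divide by 8; multiply by -1 so the first nonzero entry is positive): u = (0, 1, -2).
  ||u|| = √((0)² + (1)² + (-2)²) = √(5) ≈ 2.2361,  v_1 = u/||u|| ≈ (0, 0.4472, -0.8944) (||v_1|| = 1).

λ_1 = 10,  λ_2 = 6,  λ_3 = 5;  v_1 ≈ (0, 0.4472, -0.8944)


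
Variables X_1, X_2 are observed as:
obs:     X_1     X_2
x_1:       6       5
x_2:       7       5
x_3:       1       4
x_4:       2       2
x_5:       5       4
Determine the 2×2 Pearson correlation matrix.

Step 1 — column means:
  mean(X_1) = (6 + 7 + 1 + 2 + 5) / 5 = 21/5 = 4.2
  mean(X_2) = (5 + 5 + 4 + 2 + 4) / 5 = 20/5 = 4

Step 2 — sample variances and covariances s[i,j] = (1/(n-1)) · Σ_k (x_{k,i} - mean_i) · (x_{k,j} - mean_j), with n-1 = 4:
  s[X_1,X_1] = ((1.8)·(1.8) + (2.8)·(2.8) + (-3.2)·(-3.2) + (-2.2)·(-2.2) + (0.8)·(0.8)) / 4 = 26.8/4 = 6.7
  s[X_1,X_2] = ((1.8)·(1) + (2.8)·(1) + (-3.2)·(0) + (-2.2)·(-2) + (0.8)·(0)) / 4 = 9/4 = 2.25
  s[X_2,X_2] = ((1)·(1) + (1)·(1) + (0)·(0) + (-2)·(-2) + (0)·(0)) / 4 = 6/4 = 1.5
  Sample standard deviations s_i = √(s[i,i]):
  s(X_1) = √(6.7) = 2.5884
  s(X_2) = √(1.5) = 1.2247

Step 3 — r_{ij} = s_{ij} / (s_i · s_j):
  r[X_1,X_1] = 1 (diagonal).
  r[X_1,X_2] = 2.25 / (2.5884 · 1.2247) = 2.25 / 3.1702 = 0.7097
  r[X_2,X_2] = 1 (diagonal).

R is symmetric with unit diagonal. Assembling:

R = [[1, 0.7097],
 [0.7097, 1]]


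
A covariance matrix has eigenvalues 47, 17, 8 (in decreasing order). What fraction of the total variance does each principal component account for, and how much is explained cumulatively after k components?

Step 1 — total variance = trace(Sigma) = Σ λ_i = 47 + 17 + 8 = 72.

Step 2 — fraction explained by component i = λ_i / Σ λ:
  PC1: 47/72 = 0.6528
  PC2: 17/72 = 0.2361
  PC3: 8/72 = 0.1111

Step 3 — cumulative fraction after k components = (λ_1 + ... + λ_k) / Σ λ:
  k = 1: 47/72 = 0.6528
  k = 2: (47 + 17)/72 = 64/72 = 0.8889
  k = 3: (47 + 17 + 8)/72 = 72/72 = 1

Summary (fraction, with percent):

explained: PC1 0.6528 (65.28%), PC2 0.2361 (23.61%), PC3 0.1111 (11.11%);  cumulative: 0.6528, 0.8889, 1


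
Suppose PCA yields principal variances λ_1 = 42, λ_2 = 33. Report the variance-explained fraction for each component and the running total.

Step 1 — total variance = trace(Sigma) = Σ λ_i = 42 + 33 = 75.

Step 2 — fraction explained by component i = λ_i / Σ λ:
  PC1: 42/75 = 0.56
  PC2: 33/75 = 0.44

Step 3 — cumulative fraction after k components = (λ_1 + ... + λ_k) / Σ λ:
  k = 1: 42/75 = 0.56
  k = 2: (42 + 33)/75 = 75/75 = 1

Summary (fraction, with percent):

explained: PC1 0.56 (56%), PC2 0.44 (44%);  cumulative: 0.56, 1


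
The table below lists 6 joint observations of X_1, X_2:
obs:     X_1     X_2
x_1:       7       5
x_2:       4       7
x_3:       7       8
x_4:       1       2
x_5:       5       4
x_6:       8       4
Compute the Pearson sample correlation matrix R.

Step 1 — column means:
  mean(X_1) = (7 + 4 + 7 + 1 + 5 + 8) / 6 = 32/6 = 5.3333
  mean(X_2) = (5 + 7 + 8 + 2 + 4 + 4) / 6 = 30/6 = 5

Step 2 — sample variances and covariances s[i,j] = (1/(n-1)) · Σ_k (x_{k,i} - mean_i) · (x_{k,j} - mean_j), with n-1 = 5:
  s[X_1,X_1] = ((1.6667)·(1.6667) + (-1.3333)·(-1.3333) + (1.6667)·(1.6667) + (-4.3333)·(-4.3333) + (-0.3333)·(-0.3333) + (2.6667)·(2.6667)) / 5 = 33.3333/5 = 6.6667
  s[X_1,X_2] = ((1.6667)·(0) + (-1.3333)·(2) + (1.6667)·(3) + (-4.3333)·(-3) + (-0.3333)·(-1) + (2.6667)·(-1)) / 5 = 13/5 = 2.6
  s[X_2,X_2] = ((0)·(0) + (2)·(2) + (3)·(3) + (-3)·(-3) + (-1)·(-1) + (-1)·(-1)) / 5 = 24/5 = 4.8
  Sample standard deviations s_i = √(s[i,i]):
  s(X_1) = √(6.6667) = 2.582
  s(X_2) = √(4.8) = 2.1909

Step 3 — r_{ij} = s_{ij} / (s_i · s_j):
  r[X_1,X_1] = 1 (diagonal).
  r[X_1,X_2] = 2.6 / (2.582 · 2.1909) = 2.6 / 5.6569 = 0.4596
  r[X_2,X_2] = 1 (diagonal).

R is symmetric with unit diagonal. Assembling:

R = [[1, 0.4596],
 [0.4596, 1]]


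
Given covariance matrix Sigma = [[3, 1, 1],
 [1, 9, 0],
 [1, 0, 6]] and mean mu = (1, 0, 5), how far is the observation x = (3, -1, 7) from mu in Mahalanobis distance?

Step 1 — centre the observation: (x - mu) = (2, -1, 2).

Step 2 — invert Sigma (cofactor / det for 3×3, or solve directly):
  Sigma^{-1} = [[0.3673, -0.0408, -0.0612],
 [-0.0408, 0.1156, 0.0068],
 [-0.0612, 0.0068, 0.1769]].

Step 3 — form the quadratic (x - mu)^T · Sigma^{-1} · (x - mu):
  Sigma^{-1} · (x - mu) = (0.6531, -0.1837, 0.2245).
  (x - mu)^T · [Sigma^{-1} · (x - mu)] = (2)·(0.6531) + (-1)·(-0.1837) + (2)·(0.2245) = 1.9388.

Step 4 — take square root: d = √(1.9388) ≈ 1.3924.

d(x, mu) = √(1.9388) ≈ 1.3924


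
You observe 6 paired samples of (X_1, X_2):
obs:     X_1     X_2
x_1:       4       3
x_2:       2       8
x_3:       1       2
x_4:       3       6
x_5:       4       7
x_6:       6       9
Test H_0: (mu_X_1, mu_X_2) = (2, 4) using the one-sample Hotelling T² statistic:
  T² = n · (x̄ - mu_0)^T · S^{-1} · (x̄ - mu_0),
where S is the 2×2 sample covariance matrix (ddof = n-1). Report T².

Step 1 — sample mean vector:
  mean(X_1) = (4 + 2 + 1 + 3 + 4 + 6) / 6 = 20/6 = 3.3333
  mean(X_2) = (3 + 8 + 2 + 6 + 7 + 9) / 6 = 35/6 = 5.8333
  x̄ = (3.3333, 5.8333),  deviation x̄ - mu_0 = (3.3333, 5.8333) - (2, 4) = (1.3333, 1.8333).

Step 2 — sample covariance matrix, S[i,j] = (1/(n-1)) · Σ_k (x_{k,i} - mean_i) · (x_{k,j} - mean_j), divisor n-1 = 5:
  S[X_1,X_1] = ((0.6667)·(0.6667) + (-1.3333)·(-1.3333) + (-2.3333)·(-2.3333) + (-0.3333)·(-0.3333) + (0.6667)·(0.6667) + (2.6667)·(2.6667)) / 5 = 15.3333/5 = 3.0667
  S[X_1,X_2] = ((0.6667)·(-2.8333) + (-1.3333)·(2.1667) + (-2.3333)·(-3.8333) + (-0.3333)·(0.1667) + (0.6667)·(1.1667) + (2.6667)·(3.1667)) / 5 = 13.3333/5 = 2.6667
  S[X_2,X_2] = ((-2.8333)·(-2.8333) + (2.1667)·(2.1667) + (-3.8333)·(-3.8333) + (0.1667)·(0.1667) + (1.1667)·(1.1667) + (3.1667)·(3.1667)) / 5 = 38.8333/5 = 7.7667
  S = [[3.0667, 2.6667],
 [2.6667, 7.7667]].

Step 3 — invert S. det(S) = 3.0667·7.7667 - (2.6667)² = 16.7067.
  S^{-1} = (1/det) · [[d, -b], [-b, a]] = [[0.4649, -0.1596],
 [-0.1596, 0.1836]].

Step 4 — quadratic form (x̄ - mu_0)^T · S^{-1} · (x̄ - mu_0):
  S^{-1} · (x̄ - mu_0) = (0.3272, 0.1237),
  (x̄ - mu_0)^T · [...] = (1.3333)·(0.3272) + (1.8333)·(0.1237) = 0.6631.

Step 5 — scale by n: T² = 6 · 0.6631 = 3.9785.

T² ≈ 3.9785


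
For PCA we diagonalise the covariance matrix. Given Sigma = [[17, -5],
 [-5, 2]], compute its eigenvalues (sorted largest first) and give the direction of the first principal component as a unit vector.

Step 1 — characteristic polynomial of 2×2 Sigma:
  det(Sigma - λI) = λ² - trace · λ + det = 0.
  trace = 17 + 2 = 19, det = 17·2 - (-5)² = 9.
Step 2 — discriminant:
  Δ = trace² - 4·det = 361 - 36 = 325.
Step 3 — eigenvalues:
  λ = (trace ± √Δ)/2 = (19 ± 18.0278)/2,
  λ_1 = 18.5139,  λ_2 = 0.4861.

Step 4 — unit eigenvector for λ_1: solve (Sigma - λ_1 I)v = 0. First row:
  (17 - 18.5139)·v_x + (-5)·v_y = 0, i.e. (-1.5139)·v_x + (-5)·v_y = 0,
  so v ∝ (b, λ_1 - a) = (-5, 1.5139); multiply by -1 so the first entry is positive: u = (5, -1.5139).
  ||u|| = √((5)² + (-1.5139)²) = √(27.2918) ≈ 5.2242,
  v_1 = u/||u|| ≈ (0.9571, -0.2898) (||v_1|| = 1).

λ_1 = 18.5139,  λ_2 = 0.4861;  v_1 ≈ (0.9571, -0.2898)


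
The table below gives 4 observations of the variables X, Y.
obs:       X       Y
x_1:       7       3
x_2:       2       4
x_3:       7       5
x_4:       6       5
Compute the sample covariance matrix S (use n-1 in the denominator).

Step 1 — column means:
  mean(X) = (7 + 2 + 7 + 6) / 4 = 22/4 = 5.5
  mean(Y) = (3 + 4 + 5 + 5) / 4 = 17/4 = 4.25

Step 2 — sample covariance S[i,j] = (1/(n-1)) · Σ_k (x_{k,i} - mean_i) · (x_{k,j} - mean_j), with n-1 = 3.
  S[X,X] = ((1.5)·(1.5) + (-3.5)·(-3.5) + (1.5)·(1.5) + (0.5)·(0.5)) / 3 = 17/3 = 5.6667
  S[X,Y] = ((1.5)·(-1.25) + (-3.5)·(-0.25) + (1.5)·(0.75) + (0.5)·(0.75)) / 3 = 0.5/3 = 0.1667
  S[Y,Y] = ((-1.25)·(-1.25) + (-0.25)·(-0.25) + (0.75)·(0.75) + (0.75)·(0.75)) / 3 = 2.75/3 = 0.9167

S is symmetric (S[j,i] = S[i,j]). Assembling:

S = [[5.6667, 0.1667],
 [0.1667, 0.9167]]


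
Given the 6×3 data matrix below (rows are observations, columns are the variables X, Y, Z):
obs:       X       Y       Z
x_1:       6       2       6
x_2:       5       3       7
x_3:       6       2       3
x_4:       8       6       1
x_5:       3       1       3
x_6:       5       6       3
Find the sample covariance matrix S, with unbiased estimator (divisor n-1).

Step 1 — column means:
  mean(X) = (6 + 5 + 6 + 8 + 3 + 5) / 6 = 33/6 = 5.5
  mean(Y) = (2 + 3 + 2 + 6 + 1 + 6) / 6 = 20/6 = 3.3333
  mean(Z) = (6 + 7 + 3 + 1 + 3 + 3) / 6 = 23/6 = 3.8333

Step 2 — sample covariance S[i,j] = (1/(n-1)) · Σ_k (x_{k,i} - mean_i) · (x_{k,j} - mean_j), with n-1 = 5.
  S[X,X] = ((0.5)·(0.5) + (-0.5)·(-0.5) + (0.5)·(0.5) + (2.5)·(2.5) + (-2.5)·(-2.5) + (-0.5)·(-0.5)) / 5 = 13.5/5 = 2.7
  S[X,Y] = ((0.5)·(-1.3333) + (-0.5)·(-0.3333) + (0.5)·(-1.3333) + (2.5)·(2.6667) + (-2.5)·(-2.3333) + (-0.5)·(2.6667)) / 5 = 10/5 = 2
  S[X,Z] = ((0.5)·(2.1667) + (-0.5)·(3.1667) + (0.5)·(-0.8333) + (2.5)·(-2.8333) + (-2.5)·(-0.8333) + (-0.5)·(-0.8333)) / 5 = -5.5/5 = -1.1
  S[Y,Y] = ((-1.3333)·(-1.3333) + (-0.3333)·(-0.3333) + (-1.3333)·(-1.3333) + (2.6667)·(2.6667) + (-2.3333)·(-2.3333) + (2.6667)·(2.6667)) / 5 = 23.3333/5 = 4.6667
  S[Y,Z] = ((-1.3333)·(2.1667) + (-0.3333)·(3.1667) + (-1.3333)·(-0.8333) + (2.6667)·(-2.8333) + (-2.3333)·(-0.8333) + (2.6667)·(-0.8333)) / 5 = -10.6667/5 = -2.1333
  S[Z,Z] = ((2.1667)·(2.1667) + (3.1667)·(3.1667) + (-0.8333)·(-0.8333) + (-2.8333)·(-2.8333) + (-0.8333)·(-0.8333) + (-0.8333)·(-0.8333)) / 5 = 24.8333/5 = 4.9667

S is symmetric (S[j,i] = S[i,j]). Assembling:

S = [[2.7, 2, -1.1],
 [2, 4.6667, -2.1333],
 [-1.1, -2.1333, 4.9667]]


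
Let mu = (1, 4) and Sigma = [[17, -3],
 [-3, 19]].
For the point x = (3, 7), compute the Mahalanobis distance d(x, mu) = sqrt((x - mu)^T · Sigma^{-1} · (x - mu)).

Step 1 — centre the observation: (x - mu) = (2, 3).

Step 2 — invert Sigma. det(Sigma) = 17·19 - (-3)² = 314.
  Sigma^{-1} = (1/det) · [[d, -b], [-b, a]] = [[0.0605, 0.0096],
 [0.0096, 0.0541]].

Step 3 — form the quadratic (x - mu)^T · Sigma^{-1} · (x - mu):
  Sigma^{-1} · (x - mu) = (0.1497, 0.1815).
  (x - mu)^T · [Sigma^{-1} · (x - mu)] = (2)·(0.1497) + (3)·(0.1815) = 0.8439.

Step 4 — take square root: d = √(0.8439) ≈ 0.9187.

d(x, mu) = √(0.8439) ≈ 0.9187


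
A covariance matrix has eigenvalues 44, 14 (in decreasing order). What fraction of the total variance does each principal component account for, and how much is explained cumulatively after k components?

Step 1 — total variance = trace(Sigma) = Σ λ_i = 44 + 14 = 58.

Step 2 — fraction explained by component i = λ_i / Σ λ:
  PC1: 44/58 = 0.7586
  PC2: 14/58 = 0.2414

Step 3 — cumulative fraction after k components = (λ_1 + ... + λ_k) / Σ λ:
  k = 1: 44/58 = 0.7586
  k = 2: (44 + 14)/58 = 58/58 = 1

Summary (fraction, with percent):

explained: PC1 0.7586 (75.86%), PC2 0.2414 (24.14%);  cumulative: 0.7586, 1


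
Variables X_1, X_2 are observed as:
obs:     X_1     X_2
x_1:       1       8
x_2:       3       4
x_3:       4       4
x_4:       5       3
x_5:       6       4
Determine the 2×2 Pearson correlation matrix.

Step 1 — column means:
  mean(X_1) = (1 + 3 + 4 + 5 + 6) / 5 = 19/5 = 3.8
  mean(X_2) = (8 + 4 + 4 + 3 + 4) / 5 = 23/5 = 4.6

Step 2 — sample variances and covariances s[i,j] = (1/(n-1)) · Σ_k (x_{k,i} - mean_i) · (x_{k,j} - mean_j), with n-1 = 4:
  s[X_1,X_1] = ((-2.8)·(-2.8) + (-0.8)·(-0.8) + (0.2)·(0.2) + (1.2)·(1.2) + (2.2)·(2.2)) / 4 = 14.8/4 = 3.7
  s[X_1,X_2] = ((-2.8)·(3.4) + (-0.8)·(-0.6) + (0.2)·(-0.6) + (1.2)·(-1.6) + (2.2)·(-0.6)) / 4 = -12.4/4 = -3.1
  s[X_2,X_2] = ((3.4)·(3.4) + (-0.6)·(-0.6) + (-0.6)·(-0.6) + (-1.6)·(-1.6) + (-0.6)·(-0.6)) / 4 = 15.2/4 = 3.8
  Sample standard deviations s_i = √(s[i,i]):
  s(X_1) = √(3.7) = 1.9235
  s(X_2) = √(3.8) = 1.9494

Step 3 — r_{ij} = s_{ij} / (s_i · s_j):
  r[X_1,X_1] = 1 (diagonal).
  r[X_1,X_2] = -3.1 / (1.9235 · 1.9494) = -3.1 / 3.7497 = -0.8267
  r[X_2,X_2] = 1 (diagonal).

R is symmetric with unit diagonal. Assembling:

R = [[1, -0.8267],
 [-0.8267, 1]]


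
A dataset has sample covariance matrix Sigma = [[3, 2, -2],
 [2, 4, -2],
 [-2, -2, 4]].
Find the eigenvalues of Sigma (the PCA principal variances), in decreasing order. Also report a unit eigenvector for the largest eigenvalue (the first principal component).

Step 1 — characteristic polynomial p(λ) = det(λI - Sigma) = λ³ - tr·λ² + c_1·λ - det, where tr = trace, c_1 = sum of the principal 2×2 minors, det = det(Sigma):
  tr = 3 + 4 + 4 = 11,
  c_1 = (3·4 - (2)²) + (3·4 - (-2)²) + (4·4 - (-2)²) = 8 + 8 + 12 = 28,
  det = 3·(4·4 - (-2)²) - (2)·((2)·4 - (-2)·(-2)) + (-2)·((2)·(-2) - 4·(-2)) = 3·(12) - (2)·(4) + (-2)·(4) = 20.
  So p(λ) = λ³ - 11λ² + 28λ - 20.
Step 2 — look for an integer root (rational root theorem: any rational root is an integer divisor of 20). Testing λ = 2:
  p(2) = 8 - 44 + 56 - 20 = 0  ✓
  Dividing out (λ - 2): p(λ) = (λ - 2)(λ² - 9λ + 10).
Step 3 — remaining eigenvalues from the quadratic λ² - 9λ + 10 = 0:
  Δ = 9² - 4·10 = 81 - 40 = 41,  λ = (9 ± √41)/2 = (9 ± 6.4031)/2 ≈ 7.7016 or 1.2984.
  Sorted: λ_1 = 7.7016,  λ_2 = 2,  λ_3 = 1.2984  (check: sum = 11 = tr ✓).

Step 4 — unit eigenvector for λ_1 ≈ 7.7016: v spans the null space of (Sigma - λ_1 I), whose rows are
  r_1 = (-4.7016, 2, -2),  r_2 = (2, -3.7016, -2),  r_3 = (-2, -2, -3.7016).
  v is orthogonal to every row, so take v ∝ r_1 × r_2 = ((2)·(-2) - (-2)·(-3.7016), (-2)·(2) - (-4.7016)·(-2), (-4.7016)·(-3.7016) - (2)·(2)) ≈ (-11.4031, -13.4031, 13.4031).
  Rescale (multiply by -1 so the first nonzero entry is positive): u = (11.4031, 13.4031, -13.4031).
  ||u|| = √((11.4031)² + (13.4031)² + (-13.4031)²) = √(489.3187) ≈ 22.1205,  v_1 = u/||u|| ≈ (0.5155, 0.6059, -0.6059) (||v_1|| = 1).

λ_1 = 7.7016,  λ_2 = 2,  λ_3 = 1.2984;  v_1 ≈ (0.5155, 0.6059, -0.6059)


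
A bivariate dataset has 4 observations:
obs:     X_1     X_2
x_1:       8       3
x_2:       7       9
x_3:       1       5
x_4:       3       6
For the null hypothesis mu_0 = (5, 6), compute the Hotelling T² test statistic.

Step 1 — sample mean vector:
  mean(X_1) = (8 + 7 + 1 + 3) / 4 = 19/4 = 4.75
  mean(X_2) = (3 + 9 + 5 + 6) / 4 = 23/4 = 5.75
  x̄ = (4.75, 5.75),  deviation x̄ - mu_0 = (4.75, 5.75) - (5, 6) = (-0.25, -0.25).

Step 2 — sample covariance matrix, S[i,j] = (1/(n-1)) · Σ_k (x_{k,i} - mean_i) · (x_{k,j} - mean_j), divisor n-1 = 3:
  S[X_1,X_1] = ((3.25)·(3.25) + (2.25)·(2.25) + (-3.75)·(-3.75) + (-1.75)·(-1.75)) / 3 = 32.75/3 = 10.9167
  S[X_1,X_2] = ((3.25)·(-2.75) + (2.25)·(3.25) + (-3.75)·(-0.75) + (-1.75)·(0.25)) / 3 = 0.75/3 = 0.25
  S[X_2,X_2] = ((-2.75)·(-2.75) + (3.25)·(3.25) + (-0.75)·(-0.75) + (0.25)·(0.25)) / 3 = 18.75/3 = 6.25
  S = [[10.9167, 0.25],
 [0.25, 6.25]].

Step 3 — invert S. det(S) = 10.9167·6.25 - (0.25)² = 68.1667.
  S^{-1} = (1/det) · [[d, -b], [-b, a]] = [[0.0917, -0.0037],
 [-0.0037, 0.1601]].

Step 4 — quadratic form (x̄ - mu_0)^T · S^{-1} · (x̄ - mu_0):
  S^{-1} · (x̄ - mu_0) = (-0.022, -0.0391),
  (x̄ - mu_0)^T · [...] = (-0.25)·(-0.022) + (-0.25)·(-0.0391) = 0.0153.

Step 5 — scale by n: T² = 4 · 0.0153 = 0.0611.

T² ≈ 0.0611


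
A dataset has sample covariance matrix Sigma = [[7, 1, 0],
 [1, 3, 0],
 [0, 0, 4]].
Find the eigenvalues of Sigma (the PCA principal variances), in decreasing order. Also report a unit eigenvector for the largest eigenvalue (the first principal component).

Step 1 — characteristic polynomial p(λ) = det(λI - Sigma) = λ³ - tr·λ² + c_1·λ - det, where tr = trace, c_1 = sum of the principal 2×2 minors, det = det(Sigma):
  tr = 7 + 3 + 4 = 14,
  c_1 = (7·3 - (1)²) + (7·4 - (0)²) + (3·4 - (0)²) = 20 + 28 + 12 = 60,
  det = 7·(3·4 - (0)²) - (1)·((1)·4 - (0)·(0)) + (0)·((1)·(0) - 3·(0)) = 7·(12) - (1)·(4) + (0)·(0) = 80.
  So p(λ) = λ³ - 14λ² + 60λ - 80.
Step 2 — look for an integer root (rational root theorem: any rational root is an integer divisor of 80). Testing λ = 4:
  p(4) = 64 - 224 + 240 - 80 = 0  ✓
  Dividing out (λ - 4): p(λ) = (λ - 4)(λ² - 10λ + 20).
Step 3 — remaining eigenvalues from the quadratic λ² - 10λ + 20 = 0:
  Δ = 10² - 4·20 = 100 - 80 = 20,  λ = (10 ± √20)/2 = (10 ± 4.4721)/2 ≈ 7.2361 or 2.7639.
  Sorted: λ_1 = 7.2361,  λ_2 = 4,  λ_3 = 2.7639  (check: sum = 14 = tr ✓).

Step 4 — unit eigenvector for λ_1 ≈ 7.2361: v spans the null space of (Sigma - λ_1 I), whose rows are
  r_1 = (-0.2361, 1, 0),  r_2 = (1, -4.2361, 0),  r_3 = (0, 0, -3.2361).
  v is orthogonal to every row, so take v ∝ r_1 × r_3 = ((1)·(-3.2361) - (0)·(0), (0)·(0) - (-0.2361)·(-3.2361), (-0.2361)·(0) - (1)·(0)) ≈ (-3.2361, -0.7639, 0).
  Rescale (multiply by -1 so the first nonzero entry is positive): u = (3.2361, 0.7639, 0).
  ||u|| = √((3.2361)² + (0.7639)² + (0)²) = √(11.0557) ≈ 3.325,  v_1 = u/||u|| ≈ (0.9732, 0.2298, 0) (||v_1|| = 1).

λ_1 = 7.2361,  λ_2 = 4,  λ_3 = 2.7639;  v_1 ≈ (0.9732, 0.2298, 0)


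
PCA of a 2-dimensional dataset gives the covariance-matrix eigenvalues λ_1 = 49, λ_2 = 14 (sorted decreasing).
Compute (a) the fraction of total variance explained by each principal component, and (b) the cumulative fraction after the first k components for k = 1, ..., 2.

Step 1 — total variance = trace(Sigma) = Σ λ_i = 49 + 14 = 63.

Step 2 — fraction explained by component i = λ_i / Σ λ:
  PC1: 49/63 = 0.7778
  PC2: 14/63 = 0.2222

Step 3 — cumulative fraction after k components = (λ_1 + ... + λ_k) / Σ λ:
  k = 1: 49/63 = 0.7778
  k = 2: (49 + 14)/63 = 63/63 = 1

Summary (fraction, with percent):

explained: PC1 0.7778 (77.78%), PC2 0.2222 (22.22%);  cumulative: 0.7778, 1


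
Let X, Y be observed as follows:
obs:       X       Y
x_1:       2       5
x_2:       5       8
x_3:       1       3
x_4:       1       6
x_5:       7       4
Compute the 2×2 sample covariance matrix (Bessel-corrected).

Step 1 — column means:
  mean(X) = (2 + 5 + 1 + 1 + 7) / 5 = 16/5 = 3.2
  mean(Y) = (5 + 8 + 3 + 6 + 4) / 5 = 26/5 = 5.2

Step 2 — sample covariance S[i,j] = (1/(n-1)) · Σ_k (x_{k,i} - mean_i) · (x_{k,j} - mean_j), with n-1 = 4.
  S[X,X] = ((-1.2)·(-1.2) + (1.8)·(1.8) + (-2.2)·(-2.2) + (-2.2)·(-2.2) + (3.8)·(3.8)) / 4 = 28.8/4 = 7.2
  S[X,Y] = ((-1.2)·(-0.2) + (1.8)·(2.8) + (-2.2)·(-2.2) + (-2.2)·(0.8) + (3.8)·(-1.2)) / 4 = 3.8/4 = 0.95
  S[Y,Y] = ((-0.2)·(-0.2) + (2.8)·(2.8) + (-2.2)·(-2.2) + (0.8)·(0.8) + (-1.2)·(-1.2)) / 4 = 14.8/4 = 3.7

S is symmetric (S[j,i] = S[i,j]). Assembling:

S = [[7.2, 0.95],
 [0.95, 3.7]]


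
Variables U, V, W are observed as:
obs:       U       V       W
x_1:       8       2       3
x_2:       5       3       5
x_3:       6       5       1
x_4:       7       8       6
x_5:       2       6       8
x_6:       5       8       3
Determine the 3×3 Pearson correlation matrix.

Step 1 — column means:
  mean(U) = (8 + 5 + 6 + 7 + 2 + 5) / 6 = 33/6 = 5.5
  mean(V) = (2 + 3 + 5 + 8 + 6 + 8) / 6 = 32/6 = 5.3333
  mean(W) = (3 + 5 + 1 + 6 + 8 + 3) / 6 = 26/6 = 4.3333

Step 2 — sample variances and covariances s[i,j] = (1/(n-1)) · Σ_k (x_{k,i} - mean_i) · (x_{k,j} - mean_j), with n-1 = 5:
  s[U,U] = ((2.5)·(2.5) + (-0.5)·(-0.5) + (0.5)·(0.5) + (1.5)·(1.5) + (-3.5)·(-3.5) + (-0.5)·(-0.5)) / 5 = 21.5/5 = 4.3
  s[U,V] = ((2.5)·(-3.3333) + (-0.5)·(-2.3333) + (0.5)·(-0.3333) + (1.5)·(2.6667) + (-3.5)·(0.6667) + (-0.5)·(2.6667)) / 5 = -7/5 = -1.4
  s[U,W] = ((2.5)·(-1.3333) + (-0.5)·(0.6667) + (0.5)·(-3.3333) + (1.5)·(1.6667) + (-3.5)·(3.6667) + (-0.5)·(-1.3333)) / 5 = -15/5 = -3
  s[V,V] = ((-3.3333)·(-3.3333) + (-2.3333)·(-2.3333) + (-0.3333)·(-0.3333) + (2.6667)·(2.6667) + (0.6667)·(0.6667) + (2.6667)·(2.6667)) / 5 = 31.3333/5 = 6.2667
  s[V,W] = ((-3.3333)·(-1.3333) + (-2.3333)·(0.6667) + (-0.3333)·(-3.3333) + (2.6667)·(1.6667) + (0.6667)·(3.6667) + (2.6667)·(-1.3333)) / 5 = 7.3333/5 = 1.4667
  s[W,W] = ((-1.3333)·(-1.3333) + (0.6667)·(0.6667) + (-3.3333)·(-3.3333) + (1.6667)·(1.6667) + (3.6667)·(3.6667) + (-1.3333)·(-1.3333)) / 5 = 31.3333/5 = 6.2667
  Sample standard deviations s_i = √(s[i,i]):
  s(U) = √(4.3) = 2.0736
  s(V) = √(6.2667) = 2.5033
  s(W) = √(6.2667) = 2.5033

Step 3 — r_{ij} = s_{ij} / (s_i · s_j):
  r[U,U] = 1 (diagonal).
  r[U,V] = -1.4 / (2.0736 · 2.5033) = -1.4 / 5.191 = -0.2697
  r[U,W] = -3 / (2.0736 · 2.5033) = -3 / 5.191 = -0.5779
  r[V,V] = 1 (diagonal).
  r[V,W] = 1.4667 / (2.5033 · 2.5033) = 1.4667 / 6.2667 = 0.234
  r[W,W] = 1 (diagonal).

R is symmetric with unit diagonal. Assembling:

R = [[1, -0.2697, -0.5779],
 [-0.2697, 1, 0.234],
 [-0.5779, 0.234, 1]]


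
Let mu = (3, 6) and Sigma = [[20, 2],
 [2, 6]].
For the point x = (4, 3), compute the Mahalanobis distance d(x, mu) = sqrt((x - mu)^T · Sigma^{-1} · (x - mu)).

Step 1 — centre the observation: (x - mu) = (1, -3).

Step 2 — invert Sigma. det(Sigma) = 20·6 - (2)² = 116.
  Sigma^{-1} = (1/det) · [[d, -b], [-b, a]] = [[0.0517, -0.0172],
 [-0.0172, 0.1724]].

Step 3 — form the quadratic (x - mu)^T · Sigma^{-1} · (x - mu):
  Sigma^{-1} · (x - mu) = (0.1034, -0.5345).
  (x - mu)^T · [Sigma^{-1} · (x - mu)] = (1)·(0.1034) + (-3)·(-0.5345) = 1.7069.

Step 4 — take square root: d = √(1.7069) ≈ 1.3065.

d(x, mu) = √(1.7069) ≈ 1.3065


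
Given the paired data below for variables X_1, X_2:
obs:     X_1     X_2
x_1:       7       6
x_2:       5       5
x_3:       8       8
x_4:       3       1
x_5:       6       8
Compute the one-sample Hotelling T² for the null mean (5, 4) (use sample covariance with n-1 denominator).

Step 1 — sample mean vector:
  mean(X_1) = (7 + 5 + 8 + 3 + 6) / 5 = 29/5 = 5.8
  mean(X_2) = (6 + 5 + 8 + 1 + 8) / 5 = 28/5 = 5.6
  x̄ = (5.8, 5.6),  deviation x̄ - mu_0 = (5.8, 5.6) - (5, 4) = (0.8, 1.6).

Step 2 — sample covariance matrix, S[i,j] = (1/(n-1)) · Σ_k (x_{k,i} - mean_i) · (x_{k,j} - mean_j), divisor n-1 = 4:
  S[X_1,X_1] = ((1.2)·(1.2) + (-0.8)·(-0.8) + (2.2)·(2.2) + (-2.8)·(-2.8) + (0.2)·(0.2)) / 4 = 14.8/4 = 3.7
  S[X_1,X_2] = ((1.2)·(0.4) + (-0.8)·(-0.6) + (2.2)·(2.4) + (-2.8)·(-4.6) + (0.2)·(2.4)) / 4 = 19.6/4 = 4.9
  S[X_2,X_2] = ((0.4)·(0.4) + (-0.6)·(-0.6) + (2.4)·(2.4) + (-4.6)·(-4.6) + (2.4)·(2.4)) / 4 = 33.2/4 = 8.3
  S = [[3.7, 4.9],
 [4.9, 8.3]].

Step 3 — invert S. det(S) = 3.7·8.3 - (4.9)² = 6.7.
  S^{-1} = (1/det) · [[d, -b], [-b, a]] = [[1.2388, -0.7313],
 [-0.7313, 0.5522]].

Step 4 — quadratic form (x̄ - mu_0)^T · S^{-1} · (x̄ - mu_0):
  S^{-1} · (x̄ - mu_0) = (-0.1791, 0.2985),
  (x̄ - mu_0)^T · [...] = (0.8)·(-0.1791) + (1.6)·(0.2985) = 0.3343.

Step 5 — scale by n: T² = 5 · 0.3343 = 1.6716.

T² ≈ 1.6716


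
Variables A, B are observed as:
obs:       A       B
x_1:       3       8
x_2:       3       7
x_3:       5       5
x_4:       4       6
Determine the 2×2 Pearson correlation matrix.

Step 1 — column means:
  mean(A) = (3 + 3 + 5 + 4) / 4 = 15/4 = 3.75
  mean(B) = (8 + 7 + 5 + 6) / 4 = 26/4 = 6.5

Step 2 — sample variances and covariances s[i,j] = (1/(n-1)) · Σ_k (x_{k,i} - mean_i) · (x_{k,j} - mean_j), with n-1 = 3:
  s[A,A] = ((-0.75)·(-0.75) + (-0.75)·(-0.75) + (1.25)·(1.25) + (0.25)·(0.25)) / 3 = 2.75/3 = 0.9167
  s[A,B] = ((-0.75)·(1.5) + (-0.75)·(0.5) + (1.25)·(-1.5) + (0.25)·(-0.5)) / 3 = -3.5/3 = -1.1667
  s[B,B] = ((1.5)·(1.5) + (0.5)·(0.5) + (-1.5)·(-1.5) + (-0.5)·(-0.5)) / 3 = 5/3 = 1.6667
  Sample standard deviations s_i = √(s[i,i]):
  s(A) = √(0.9167) = 0.9574
  s(B) = √(1.6667) = 1.291

Step 3 — r_{ij} = s_{ij} / (s_i · s_j):
  r[A,A] = 1 (diagonal).
  r[A,B] = -1.1667 / (0.9574 · 1.291) = -1.1667 / 1.236 = -0.9439
  r[B,B] = 1 (diagonal).

R is symmetric with unit diagonal. Assembling:

R = [[1, -0.9439],
 [-0.9439, 1]]


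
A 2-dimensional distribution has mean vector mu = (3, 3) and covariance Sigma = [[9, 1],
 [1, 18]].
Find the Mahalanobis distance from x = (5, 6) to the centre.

Step 1 — centre the observation: (x - mu) = (2, 3).

Step 2 — invert Sigma. det(Sigma) = 9·18 - (1)² = 161.
  Sigma^{-1} = (1/det) · [[d, -b], [-b, a]] = [[0.1118, -0.0062],
 [-0.0062, 0.0559]].

Step 3 — form the quadratic (x - mu)^T · Sigma^{-1} · (x - mu):
  Sigma^{-1} · (x - mu) = (0.205, 0.1553).
  (x - mu)^T · [Sigma^{-1} · (x - mu)] = (2)·(0.205) + (3)·(0.1553) = 0.8758.

Step 4 — take square root: d = √(0.8758) ≈ 0.9358.

d(x, mu) = √(0.8758) ≈ 0.9358


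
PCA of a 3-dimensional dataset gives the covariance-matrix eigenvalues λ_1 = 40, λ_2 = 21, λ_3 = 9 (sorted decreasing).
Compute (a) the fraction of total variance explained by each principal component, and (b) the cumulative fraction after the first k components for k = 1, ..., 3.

Step 1 — total variance = trace(Sigma) = Σ λ_i = 40 + 21 + 9 = 70.

Step 2 — fraction explained by component i = λ_i / Σ λ:
  PC1: 40/70 = 0.5714
  PC2: 21/70 = 0.3
  PC3: 9/70 = 0.1286

Step 3 — cumulative fraction after k components = (λ_1 + ... + λ_k) / Σ λ:
  k = 1: 40/70 = 0.5714
  k = 2: (40 + 21)/70 = 61/70 = 0.8714
  k = 3: (40 + 21 + 9)/70 = 70/70 = 1

Summary (fraction, with percent):

explained: PC1 0.5714 (57.14%), PC2 0.3 (30%), PC3 0.1286 (12.86%);  cumulative: 0.5714, 0.8714, 1


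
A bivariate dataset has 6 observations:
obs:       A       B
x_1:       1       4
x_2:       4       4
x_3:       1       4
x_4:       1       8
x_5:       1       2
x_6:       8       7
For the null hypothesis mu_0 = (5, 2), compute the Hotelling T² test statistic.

Step 1 — sample mean vector:
  mean(A) = (1 + 4 + 1 + 1 + 1 + 8) / 6 = 16/6 = 2.6667
  mean(B) = (4 + 4 + 4 + 8 + 2 + 7) / 6 = 29/6 = 4.8333
  x̄ = (2.6667, 4.8333),  deviation x̄ - mu_0 = (2.6667, 4.8333) - (5, 2) = (-2.3333, 2.8333).

Step 2 — sample covariance matrix, S[i,j] = (1/(n-1)) · Σ_k (x_{k,i} - mean_i) · (x_{k,j} - mean_j), divisor n-1 = 5:
  S[A,A] = ((-1.6667)·(-1.6667) + (1.3333)·(1.3333) + (-1.6667)·(-1.6667) + (-1.6667)·(-1.6667) + (-1.6667)·(-1.6667) + (5.3333)·(5.3333)) / 5 = 41.3333/5 = 8.2667
  S[A,B] = ((-1.6667)·(-0.8333) + (1.3333)·(-0.8333) + (-1.6667)·(-0.8333) + (-1.6667)·(3.1667) + (-1.6667)·(-2.8333) + (5.3333)·(2.1667)) / 5 = 12.6667/5 = 2.5333
  S[B,B] = ((-0.8333)·(-0.8333) + (-0.8333)·(-0.8333) + (-0.8333)·(-0.8333) + (3.1667)·(3.1667) + (-2.8333)·(-2.8333) + (2.1667)·(2.1667)) / 5 = 24.8333/5 = 4.9667
  S = [[8.2667, 2.5333],
 [2.5333, 4.9667]].

Step 3 — invert S. det(S) = 8.2667·4.9667 - (2.5333)² = 34.64.
  S^{-1} = (1/det) · [[d, -b], [-b, a]] = [[0.1434, -0.0731],
 [-0.0731, 0.2386]].

Step 4 — quadratic form (x̄ - mu_0)^T · S^{-1} · (x̄ - mu_0):
  S^{-1} · (x̄ - mu_0) = (-0.5418, 0.8468),
  (x̄ - mu_0)^T · [...] = (-2.3333)·(-0.5418) + (2.8333)·(0.8468) = 3.6634.

Step 5 — scale by n: T² = 6 · 3.6634 = 21.9804.

T² ≈ 21.9804


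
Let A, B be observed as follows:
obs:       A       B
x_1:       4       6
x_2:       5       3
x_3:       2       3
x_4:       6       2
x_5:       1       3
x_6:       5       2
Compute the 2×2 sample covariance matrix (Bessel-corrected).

Step 1 — column means:
  mean(A) = (4 + 5 + 2 + 6 + 1 + 5) / 6 = 23/6 = 3.8333
  mean(B) = (6 + 3 + 3 + 2 + 3 + 2) / 6 = 19/6 = 3.1667

Step 2 — sample covariance S[i,j] = (1/(n-1)) · Σ_k (x_{k,i} - mean_i) · (x_{k,j} - mean_j), with n-1 = 5.
  S[A,A] = ((0.1667)·(0.1667) + (1.1667)·(1.1667) + (-1.8333)·(-1.8333) + (2.1667)·(2.1667) + (-2.8333)·(-2.8333) + (1.1667)·(1.1667)) / 5 = 18.8333/5 = 3.7667
  S[A,B] = ((0.1667)·(2.8333) + (1.1667)·(-0.1667) + (-1.8333)·(-0.1667) + (2.1667)·(-1.1667) + (-2.8333)·(-0.1667) + (1.1667)·(-1.1667)) / 5 = -2.8333/5 = -0.5667
  S[B,B] = ((2.8333)·(2.8333) + (-0.1667)·(-0.1667) + (-0.1667)·(-0.1667) + (-1.1667)·(-1.1667) + (-0.1667)·(-0.1667) + (-1.1667)·(-1.1667)) / 5 = 10.8333/5 = 2.1667

S is symmetric (S[j,i] = S[i,j]). Assembling:

S = [[3.7667, -0.5667],
 [-0.5667, 2.1667]]


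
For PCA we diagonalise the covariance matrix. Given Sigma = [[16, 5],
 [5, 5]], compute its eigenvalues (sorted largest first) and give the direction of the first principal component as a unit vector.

Step 1 — characteristic polynomial of 2×2 Sigma:
  det(Sigma - λI) = λ² - trace · λ + det = 0.
  trace = 16 + 5 = 21, det = 16·5 - (5)² = 55.
Step 2 — discriminant:
  Δ = trace² - 4·det = 441 - 220 = 221.
Step 3 — eigenvalues:
  λ = (trace ± √Δ)/2 = (21 ± 14.8661)/2,
  λ_1 = 17.933,  λ_2 = 3.067.

Step 4 — unit eigenvector for λ_1: solve (Sigma - λ_1 I)v = 0. First row:
  (16 - 17.933)·v_x + (5)·v_y = 0, i.e. (-1.933)·v_x + (5)·v_y = 0,
  so v ∝ (b, λ_1 - a) = (5, 1.933) = u.
  ||u|| = √((5)² + (1.933)²) = √(28.7366) ≈ 5.3607,
  v_1 = u/||u|| ≈ (0.9327, 0.3606) (||v_1|| = 1).

λ_1 = 17.933,  λ_2 = 3.067;  v_1 ≈ (0.9327, 0.3606)


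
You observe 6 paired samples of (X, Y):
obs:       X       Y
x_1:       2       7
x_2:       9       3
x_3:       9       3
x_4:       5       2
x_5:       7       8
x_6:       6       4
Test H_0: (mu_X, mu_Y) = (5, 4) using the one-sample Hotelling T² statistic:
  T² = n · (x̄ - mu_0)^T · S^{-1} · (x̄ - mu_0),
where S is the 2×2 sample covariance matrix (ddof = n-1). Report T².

Step 1 — sample mean vector:
  mean(X) = (2 + 9 + 9 + 5 + 7 + 6) / 6 = 38/6 = 6.3333
  mean(Y) = (7 + 3 + 3 + 2 + 8 + 4) / 6 = 27/6 = 4.5
  x̄ = (6.3333, 4.5),  deviation x̄ - mu_0 = (6.3333, 4.5) - (5, 4) = (1.3333, 0.5).

Step 2 — sample covariance matrix, S[i,j] = (1/(n-1)) · Σ_k (x_{k,i} - mean_i) · (x_{k,j} - mean_j), divisor n-1 = 5:
  S[X,X] = ((-4.3333)·(-4.3333) + (2.6667)·(2.6667) + (2.6667)·(2.6667) + (-1.3333)·(-1.3333) + (0.6667)·(0.6667) + (-0.3333)·(-0.3333)) / 5 = 35.3333/5 = 7.0667
  S[X,Y] = ((-4.3333)·(2.5) + (2.6667)·(-1.5) + (2.6667)·(-1.5) + (-1.3333)·(-2.5) + (0.6667)·(3.5) + (-0.3333)·(-0.5)) / 5 = -13/5 = -2.6
  S[Y,Y] = ((2.5)·(2.5) + (-1.5)·(-1.5) + (-1.5)·(-1.5) + (-2.5)·(-2.5) + (3.5)·(3.5) + (-0.5)·(-0.5)) / 5 = 29.5/5 = 5.9
  S = [[7.0667, -2.6],
 [-2.6, 5.9]].

Step 3 — invert S. det(S) = 7.0667·5.9 - (-2.6)² = 34.9333.
  S^{-1} = (1/det) · [[d, -b], [-b, a]] = [[0.1689, 0.0744],
 [0.0744, 0.2023]].

Step 4 — quadratic form (x̄ - mu_0)^T · S^{-1} · (x̄ - mu_0):
  S^{-1} · (x̄ - mu_0) = (0.2624, 0.2004),
  (x̄ - mu_0)^T · [...] = (1.3333)·(0.2624) + (0.5)·(0.2004) = 0.4501.

Step 5 — scale by n: T² = 6 · 0.4501 = 2.7004.

T² ≈ 2.7004


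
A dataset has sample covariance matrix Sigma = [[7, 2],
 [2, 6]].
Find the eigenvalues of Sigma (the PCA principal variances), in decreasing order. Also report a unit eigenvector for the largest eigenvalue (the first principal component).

Step 1 — characteristic polynomial of 2×2 Sigma:
  det(Sigma - λI) = λ² - trace · λ + det = 0.
  trace = 7 + 6 = 13, det = 7·6 - (2)² = 38.
Step 2 — discriminant:
  Δ = trace² - 4·det = 169 - 152 = 17.
Step 3 — eigenvalues:
  λ = (trace ± √Δ)/2 = (13 ± 4.1231)/2,
  λ_1 = 8.5616,  λ_2 = 4.4384.

Step 4 — unit eigenvector for λ_1: solve (Sigma - λ_1 I)v = 0. First row:
  (7 - 8.5616)·v_x + (2)·v_y = 0, i.e. (-1.5616)·v_x + (2)·v_y = 0,
  so v ∝ (b, λ_1 - a) = (2, 1.5616) = u.
  ||u|| = √((2)² + (1.5616)²) = √(6.4384) ≈ 2.5374,
  v_1 = u/||u|| ≈ (0.7882, 0.6154) (||v_1|| = 1).

λ_1 = 8.5616,  λ_2 = 4.4384;  v_1 ≈ (0.7882, 0.6154)


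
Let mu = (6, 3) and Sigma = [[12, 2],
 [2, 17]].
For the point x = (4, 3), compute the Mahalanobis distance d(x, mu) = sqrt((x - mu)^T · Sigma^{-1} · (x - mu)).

Step 1 — centre the observation: (x - mu) = (-2, 0).

Step 2 — invert Sigma. det(Sigma) = 12·17 - (2)² = 200.
  Sigma^{-1} = (1/det) · [[d, -b], [-b, a]] = [[0.085, -0.01],
 [-0.01, 0.06]].

Step 3 — form the quadratic (x - mu)^T · Sigma^{-1} · (x - mu):
  Sigma^{-1} · (x - mu) = (-0.17, 0.02).
  (x - mu)^T · [Sigma^{-1} · (x - mu)] = (-2)·(-0.17) + (0)·(0.02) = 0.34.

Step 4 — take square root: d = √(0.34) ≈ 0.5831.

d(x, mu) = √(0.34) ≈ 0.5831


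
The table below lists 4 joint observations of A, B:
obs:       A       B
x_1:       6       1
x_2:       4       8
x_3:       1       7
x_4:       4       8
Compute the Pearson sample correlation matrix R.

Step 1 — column means:
  mean(A) = (6 + 4 + 1 + 4) / 4 = 15/4 = 3.75
  mean(B) = (1 + 8 + 7 + 8) / 4 = 24/4 = 6

Step 2 — sample variances and covariances s[i,j] = (1/(n-1)) · Σ_k (x_{k,i} - mean_i) · (x_{k,j} - mean_j), with n-1 = 3:
  s[A,A] = ((2.25)·(2.25) + (0.25)·(0.25) + (-2.75)·(-2.75) + (0.25)·(0.25)) / 3 = 12.75/3 = 4.25
  s[A,B] = ((2.25)·(-5) + (0.25)·(2) + (-2.75)·(1) + (0.25)·(2)) / 3 = -13/3 = -4.3333
  s[B,B] = ((-5)·(-5) + (2)·(2) + (1)·(1) + (2)·(2)) / 3 = 34/3 = 11.3333
  Sample standard deviations s_i = √(s[i,i]):
  s(A) = √(4.25) = 2.0616
  s(B) = √(11.3333) = 3.3665

Step 3 — r_{ij} = s_{ij} / (s_i · s_j):
  r[A,A] = 1 (diagonal).
  r[A,B] = -4.3333 / (2.0616 · 3.3665) = -4.3333 / 6.9402 = -0.6244
  r[B,B] = 1 (diagonal).

R is symmetric with unit diagonal. Assembling:

R = [[1, -0.6244],
 [-0.6244, 1]]


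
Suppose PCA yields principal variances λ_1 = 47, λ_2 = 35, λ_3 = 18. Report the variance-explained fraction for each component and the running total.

Step 1 — total variance = trace(Sigma) = Σ λ_i = 47 + 35 + 18 = 100.

Step 2 — fraction explained by component i = λ_i / Σ λ:
  PC1: 47/100 = 0.47
  PC2: 35/100 = 0.35
  PC3: 18/100 = 0.18

Step 3 — cumulative fraction after k components = (λ_1 + ... + λ_k) / Σ λ:
  k = 1: 47/100 = 0.47
  k = 2: (47 + 35)/100 = 82/100 = 0.82
  k = 3: (47 + 35 + 18)/100 = 100/100 = 1

Summary (fraction, with percent):

explained: PC1 0.47 (47%), PC2 0.35 (35%), PC3 0.18 (18%);  cumulative: 0.47, 0.82, 1


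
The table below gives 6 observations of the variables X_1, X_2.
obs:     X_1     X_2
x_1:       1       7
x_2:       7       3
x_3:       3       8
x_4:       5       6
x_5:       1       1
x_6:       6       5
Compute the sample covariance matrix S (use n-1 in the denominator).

Step 1 — column means:
  mean(X_1) = (1 + 7 + 3 + 5 + 1 + 6) / 6 = 23/6 = 3.8333
  mean(X_2) = (7 + 3 + 8 + 6 + 1 + 5) / 6 = 30/6 = 5

Step 2 — sample covariance S[i,j] = (1/(n-1)) · Σ_k (x_{k,i} - mean_i) · (x_{k,j} - mean_j), with n-1 = 5.
  S[X_1,X_1] = ((-2.8333)·(-2.8333) + (3.1667)·(3.1667) + (-0.8333)·(-0.8333) + (1.1667)·(1.1667) + (-2.8333)·(-2.8333) + (2.1667)·(2.1667)) / 5 = 32.8333/5 = 6.5667
  S[X_1,X_2] = ((-2.8333)·(2) + (3.1667)·(-2) + (-0.8333)·(3) + (1.1667)·(1) + (-2.8333)·(-4) + (2.1667)·(0)) / 5 = -2/5 = -0.4
  S[X_2,X_2] = ((2)·(2) + (-2)·(-2) + (3)·(3) + (1)·(1) + (-4)·(-4) + (0)·(0)) / 5 = 34/5 = 6.8

S is symmetric (S[j,i] = S[i,j]). Assembling:

S = [[6.5667, -0.4],
 [-0.4, 6.8]]


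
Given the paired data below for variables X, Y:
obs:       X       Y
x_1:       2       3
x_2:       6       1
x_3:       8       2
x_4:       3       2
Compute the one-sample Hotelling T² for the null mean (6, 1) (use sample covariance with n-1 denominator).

Step 1 — sample mean vector:
  mean(X) = (2 + 6 + 8 + 3) / 4 = 19/4 = 4.75
  mean(Y) = (3 + 1 + 2 + 2) / 4 = 8/4 = 2
  x̄ = (4.75, 2),  deviation x̄ - mu_0 = (4.75, 2) - (6, 1) = (-1.25, 1).

Step 2 — sample covariance matrix, S[i,j] = (1/(n-1)) · Σ_k (x_{k,i} - mean_i) · (x_{k,j} - mean_j), divisor n-1 = 3:
  S[X,X] = ((-2.75)·(-2.75) + (1.25)·(1.25) + (3.25)·(3.25) + (-1.75)·(-1.75)) / 3 = 22.75/3 = 7.5833
  S[X,Y] = ((-2.75)·(1) + (1.25)·(-1) + (3.25)·(0) + (-1.75)·(0)) / 3 = -4/3 = -1.3333
  S[Y,Y] = ((1)·(1) + (-1)·(-1) + (0)·(0) + (0)·(0)) / 3 = 2/3 = 0.6667
  S = [[7.5833, -1.3333],
 [-1.3333, 0.6667]].

Step 3 — invert S. det(S) = 7.5833·0.6667 - (-1.3333)² = 3.2778.
  S^{-1} = (1/det) · [[d, -b], [-b, a]] = [[0.2034, 0.4068],
 [0.4068, 2.3136]].

Step 4 — quadratic form (x̄ - mu_0)^T · S^{-1} · (x̄ - mu_0):
  S^{-1} · (x̄ - mu_0) = (0.1525, 1.8051),
  (x̄ - mu_0)^T · [...] = (-1.25)·(0.1525) + (1)·(1.8051) = 1.6144.

Step 5 — scale by n: T² = 4 · 1.6144 = 6.4576.

T² ≈ 6.4576
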